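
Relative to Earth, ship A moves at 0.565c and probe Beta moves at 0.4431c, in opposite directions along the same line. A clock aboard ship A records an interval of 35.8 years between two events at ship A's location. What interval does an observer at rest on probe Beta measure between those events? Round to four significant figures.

60.52 years

The velocity of ship A relative to probe Beta is (0.565 + 0.4431)c / (1 + 0.565×0.4431) = 0.80625c; relative speed 0.80625c.
At |u| = 0.80625c, γ = (1 − 0.650039)^(−1/2) = 1.6904.
The clock on ship A records proper time, so probe Beta measures Δt = γΔτ = 1.6904 × 35.8 = 60.52 years.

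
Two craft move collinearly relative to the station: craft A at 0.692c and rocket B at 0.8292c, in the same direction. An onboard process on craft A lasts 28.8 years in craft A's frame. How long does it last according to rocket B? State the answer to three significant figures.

Transform craft A's velocity into rocket B's frame: (0.692 − 0.8292)/(1 − 0.692·0.8292) = −0.1372/0.4261936, so the relative speed is 0.32192c.
At |u| = 0.32192c, γ = (1 − 0.103632)^(−1/2) = 1.0562.
The clock on craft A records proper time, so rocket B measures Δt = γΔτ = 1.0562 × 28.8 = 30.4 years.

30.4 years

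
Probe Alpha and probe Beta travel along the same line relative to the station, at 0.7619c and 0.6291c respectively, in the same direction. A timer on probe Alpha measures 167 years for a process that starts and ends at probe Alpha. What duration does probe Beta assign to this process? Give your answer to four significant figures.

Speed of probe Alpha in probe Beta's frame: u = (v_A − v_B)/(1 − v_A v_B/c²) = (0.7619 − 0.6291)/(1 − 0.7619×0.6291) = 0.1328/0.52068871 = 0.25505; |u| = 0.25505c.
At |u| = 0.25505c, γ = (1 − 0.0650505)^(−1/2) = 1.0342.
Probe Alpha's interval is proper; time dilation gives Δt_B = γΔτ = 1.0342 × 167 years = 172.7 years.

172.7 years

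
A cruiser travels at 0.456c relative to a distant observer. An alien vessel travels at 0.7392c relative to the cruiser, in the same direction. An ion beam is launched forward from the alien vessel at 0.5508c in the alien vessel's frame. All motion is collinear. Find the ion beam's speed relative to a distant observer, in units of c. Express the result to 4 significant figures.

First combine the ion beam and alien vessel (S''→S'): u₁ = (0.5508 + 0.7392)/(1 + 0.5508×0.7392) = 1.29/1.40715136 = 0.91675.
Then combine with the cruiser (S'→S): u = (0.91675 + 0.456)/(1 + 0.91675×0.456) = 1.37275/1.418038 = 0.96806.

0.9681c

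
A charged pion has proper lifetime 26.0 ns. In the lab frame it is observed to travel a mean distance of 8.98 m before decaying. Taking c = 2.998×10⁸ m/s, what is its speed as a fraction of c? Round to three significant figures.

0.755c

d = βγcτ ⇒ βγ = d/(cτ) = 8.980 m / (7.7948 m) = 1.1521.
β = (βγ)/√(1+(βγ)²) = 1.1521/√2.32733 = 0.755.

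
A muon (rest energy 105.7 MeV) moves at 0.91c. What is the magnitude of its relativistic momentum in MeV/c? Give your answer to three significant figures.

232 MeV/c

With β = 0.91, γ = 1/√(1 − 0.91²) = 1/√0.1719 = 2.4119.
Momentum: p = γβ·mc = 2.4119 × 0.91 × 105.7 MeV/c = 232 MeV/c.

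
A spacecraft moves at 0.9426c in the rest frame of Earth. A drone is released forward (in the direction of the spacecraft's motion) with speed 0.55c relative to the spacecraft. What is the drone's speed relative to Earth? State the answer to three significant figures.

0.983c

In units of c, u = (u' + v)/(1 + u'v) with u' = 0.55 and v = 0.9426.
Numerator: 0.55 + 0.9426 = 1.4926. Denominator: 1 + (0.55)(0.9426) = 1.51843.
u = 1.4926/1.51843 = 0.98299, so the speed is 0.983c.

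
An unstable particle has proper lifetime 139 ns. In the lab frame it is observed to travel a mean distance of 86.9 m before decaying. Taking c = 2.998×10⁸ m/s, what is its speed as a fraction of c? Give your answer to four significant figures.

d = βγcτ ⇒ βγ = d/(cτ) = 86.90 m / (41.6722 m) = 2.0853.
β = (βγ)/√(1+(βγ)²) = 2.0853/√5.34848 = 0.9017.

0.9017c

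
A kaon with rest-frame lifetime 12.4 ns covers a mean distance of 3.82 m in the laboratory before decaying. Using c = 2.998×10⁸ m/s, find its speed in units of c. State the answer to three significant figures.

d = βγcτ ⇒ βγ = d/(cτ) = 3.820 m / (3.71752 m) = 1.0276.
β = (βγ)/√(1+(βγ)²) = 1.0276/√2.05596 = 0.717.

0.717c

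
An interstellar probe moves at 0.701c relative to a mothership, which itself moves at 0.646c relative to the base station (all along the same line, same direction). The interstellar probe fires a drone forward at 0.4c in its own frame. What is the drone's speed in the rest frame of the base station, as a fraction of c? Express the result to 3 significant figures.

0.968c

Compose velocities in two stages. Stage 1 (into S'): u₁ = (0.4+0.701)/(1+0.4×0.701) = 0.85989.
Stage 2 (into S): u = (0.85989+0.646)/(1+0.85989×0.646) = 0.96811, so the speed is 0.968c.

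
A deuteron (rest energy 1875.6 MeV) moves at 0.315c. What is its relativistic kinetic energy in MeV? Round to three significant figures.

101 MeV

With β = 0.315, γ = 1/√(1 − 0.315²) = 1/√0.900775 = 1.053639.
Kinetic energy: K = (γ − 1)mc² = (1.053639 − 1) × 1875.6 MeV = 0.053639 × 1875.6 = 101 MeV.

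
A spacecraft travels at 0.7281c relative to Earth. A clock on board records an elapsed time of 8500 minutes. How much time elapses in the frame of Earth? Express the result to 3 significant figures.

γ = 1/√(1 − β²) = 1/√(1 − 0.53012961) = 1/√0.46987039 = 1/0.685471 = 1.4589.
Time dilation: Δt = γ·Δτ = 1.4589 × 8500 = 12400 minutes.

12400 minutes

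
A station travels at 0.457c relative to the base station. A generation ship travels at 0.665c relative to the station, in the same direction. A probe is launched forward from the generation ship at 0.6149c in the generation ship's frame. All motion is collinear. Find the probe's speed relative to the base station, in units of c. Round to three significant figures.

0.965c

Compose velocities in two stages. Stage 1 (into S'): u₁ = (0.6149+0.665)/(1+0.6149×0.665) = 0.90843.
Stage 2 (into S): u = (0.90843+0.457)/(1+0.90843×0.457) = 0.96486, so the speed is 0.965c.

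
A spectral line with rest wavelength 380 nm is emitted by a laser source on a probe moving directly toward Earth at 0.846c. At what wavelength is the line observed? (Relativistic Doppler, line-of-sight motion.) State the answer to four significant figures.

109.8 nm

Relativistic Doppler for wavelength: λ_obs = λ_src · √((1−β)/(1+β)).
With β = 0.846: factor = √(0.154/1.846) = 0.28883.
λ_obs = 380 × 0.28883 = 109.8 nm.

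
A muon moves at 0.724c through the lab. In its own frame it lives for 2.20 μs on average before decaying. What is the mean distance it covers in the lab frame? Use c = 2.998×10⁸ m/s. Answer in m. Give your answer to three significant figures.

692 m

γ = 1/√(1 − β²) = 1/√(1 − 0.524176) = 1/√0.475824 = 1/0.6898 = 1.4497.
Lab-frame lifetime: Δt = γτ = 1.4497 × 2.20 μs = 3.1893 μs.
Distance: d = vΔt = 0.724 × 2.998×10⁸ m/s × 3.1893×10^-6 s = 692 m.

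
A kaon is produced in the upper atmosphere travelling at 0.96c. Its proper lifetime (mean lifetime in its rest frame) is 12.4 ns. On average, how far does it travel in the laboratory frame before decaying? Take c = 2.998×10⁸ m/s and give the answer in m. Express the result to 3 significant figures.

With β = 0.96, γ = 1/√(1 − 0.96²) = 1/√0.0784 = 3.5714.
Lab-frame lifetime: Δt = γτ = 3.5714 × 12.4 ns = 44.285 ns.
Distance: d = vΔt = 0.96 × 2.998×10⁸ m/s × 4.4285×10^-8 s = 12.7 m.

12.7 m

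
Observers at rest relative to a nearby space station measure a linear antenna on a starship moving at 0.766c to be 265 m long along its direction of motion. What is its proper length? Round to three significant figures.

With β = 0.766, γ = 1/√(1 − 0.766²) = 1/√0.413244 = 1.5556.
Proper length: L₀ = γ·L = 1.5556 × 265 = 412 m.

412 m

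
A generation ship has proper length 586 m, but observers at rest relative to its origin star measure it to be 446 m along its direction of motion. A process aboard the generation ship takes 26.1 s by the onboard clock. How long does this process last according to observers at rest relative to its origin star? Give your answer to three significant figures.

34.3 s

γ = L₀/L = 586/446 = 1.3139.
Δt = γΔτ = 1.3139 × 26.1 = 34.3 s.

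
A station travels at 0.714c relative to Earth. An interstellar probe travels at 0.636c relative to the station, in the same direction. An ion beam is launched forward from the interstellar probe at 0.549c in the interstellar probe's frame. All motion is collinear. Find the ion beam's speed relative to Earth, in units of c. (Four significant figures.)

First combine the ion beam and interstellar probe (S''→S'): u₁ = (0.549 + 0.636)/(1 + 0.549×0.636) = 1.185/1.349164 = 0.87832.
Then combine with the station (S'→S): u = (0.87832 + 0.714)/(1 + 0.87832×0.714) = 1.59232/1.62712048 = 0.97861.

0.9786c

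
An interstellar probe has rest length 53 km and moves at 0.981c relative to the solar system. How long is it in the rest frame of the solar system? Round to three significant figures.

10.3 km

γ = 1/√(1 − β²) = 1/√(1 − 0.962361) = 1/√0.037639 = 1/0.194008 = 5.1544.
Length contraction: L = L₀/γ = 53/5.1544 = 10.3 km.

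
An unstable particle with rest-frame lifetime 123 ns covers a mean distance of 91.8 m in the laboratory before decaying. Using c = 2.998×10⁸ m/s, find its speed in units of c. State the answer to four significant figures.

d = βγcτ ⇒ βγ = d/(cτ) = 91.80 m / (36.8754 m) = 2.4895.
β = (βγ)/√(1+(βγ)²) = 2.4895/√7.19761 = 0.9279.

0.9279c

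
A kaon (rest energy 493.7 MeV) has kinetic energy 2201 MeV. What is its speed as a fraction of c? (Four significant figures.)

K = (γ−1)mc², so γ = 1 + 2201/493.7 = 5.4582.
Then v/c = √(1 − γ⁻²) = √(1 − 0.0335661) = √0.9664339 = 0.9831.

0.9831c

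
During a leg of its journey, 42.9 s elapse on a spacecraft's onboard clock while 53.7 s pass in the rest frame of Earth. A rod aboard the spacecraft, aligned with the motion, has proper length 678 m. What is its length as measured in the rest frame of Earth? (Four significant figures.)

γ = Δt/Δτ = 53.7/42.9 = 1.25175.
The rod contracts by the same γ: 678 m / 1.25175 = 541.6 m.

541.6 m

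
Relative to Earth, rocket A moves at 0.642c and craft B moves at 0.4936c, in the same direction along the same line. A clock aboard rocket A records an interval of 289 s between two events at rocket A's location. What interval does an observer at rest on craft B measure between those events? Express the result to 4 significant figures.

296.1 s

Speed of rocket A in craft B's frame: u = (v_A − v_B)/(1 − v_A v_B/c²) = (0.642 − 0.4936)/(1 − 0.642×0.4936) = 0.1484/0.6831088 = 0.21724; |u| = 0.21724c.
At |u| = 0.21724c, γ = (1 − 0.0471932)^(−1/2) = 1.0245.
Rocket A's interval is proper; time dilation gives Δt_B = γΔτ = 1.0245 × 289 s = 296.1 s.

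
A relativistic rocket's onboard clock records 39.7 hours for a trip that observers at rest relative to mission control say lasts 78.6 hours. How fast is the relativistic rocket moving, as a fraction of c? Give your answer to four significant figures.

0.8631c

γ = Δt/Δτ = 78.6/39.7 = 1.9798.
β = √(1 − 1/γ²) = √(1 − 0.255128) = √0.744872 = 0.8631.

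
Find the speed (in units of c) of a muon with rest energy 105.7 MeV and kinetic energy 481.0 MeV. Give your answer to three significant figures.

γ = 1 + K/(mc²) = 1 + 481.0/105.7 = 5.5506.
β = √(1 − 1/γ²) = √(1 − 0.0324579) = √0.9675421 = 0.984.

0.984c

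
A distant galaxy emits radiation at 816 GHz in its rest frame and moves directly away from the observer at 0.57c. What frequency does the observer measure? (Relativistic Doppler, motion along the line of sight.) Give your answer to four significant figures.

427.0 GHz

Relativistic Doppler (source moving away): f_obs = f_src · √((1−β)/(1+β)).
With β = 0.57: factor = √(0.43/1.57) = 0.52334.
f_obs = 816 × 0.52334 = 427.0 GHz.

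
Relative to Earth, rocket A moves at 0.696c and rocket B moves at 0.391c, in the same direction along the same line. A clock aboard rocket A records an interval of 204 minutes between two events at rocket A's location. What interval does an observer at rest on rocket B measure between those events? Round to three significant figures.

225 minutes

Transform rocket A's velocity into rocket B's frame: (0.696 − 0.391)/(1 − 0.696·0.391) = 0.305/0.727864, so the relative speed is 0.41903c.
γ for this relative speed: γ = 1/√(1 − 0.175586) = 1.1014.
Rocket A's interval is proper; time dilation gives Δt_B = γΔτ = 1.1014 × 204 minutes = 225 minutes.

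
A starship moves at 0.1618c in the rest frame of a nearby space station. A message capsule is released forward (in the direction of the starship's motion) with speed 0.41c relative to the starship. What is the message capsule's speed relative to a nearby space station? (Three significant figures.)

In units of c, u = (u' + v)/(1 + u'v) with u' = 0.41 and v = 0.1618.
Numerator: 0.41 + 0.1618 = 0.5718. Denominator: 1 + (0.41)(0.1618) = 1.066338.
u = 0.5718/1.066338 = 0.53623, so the speed is 0.536c.

0.536c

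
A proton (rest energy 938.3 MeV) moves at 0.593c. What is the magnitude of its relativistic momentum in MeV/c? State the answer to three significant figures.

With β = 0.593, γ = 1/√(1 − 0.593²) = 1/√0.648351 = 1.2419.
Momentum: p = γβ·mc = 1.2419 × 0.593 × 938.3 MeV/c = 691 MeV/c.

691 MeV/c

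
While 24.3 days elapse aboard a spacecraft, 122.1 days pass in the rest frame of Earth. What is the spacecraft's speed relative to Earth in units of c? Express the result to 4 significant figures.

γ = Δt/Δτ = 122.1/24.3 = 5.0247.
β = √(1 − 1/γ²) = √(1 − 0.0396077) = √0.9603923 = 0.9800.

0.9800c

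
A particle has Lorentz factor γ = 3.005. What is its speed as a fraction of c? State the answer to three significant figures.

β = √(1 − 1/γ²) = √(1 − 1/9.030025) = √0.889258 = 0.943.

0.943c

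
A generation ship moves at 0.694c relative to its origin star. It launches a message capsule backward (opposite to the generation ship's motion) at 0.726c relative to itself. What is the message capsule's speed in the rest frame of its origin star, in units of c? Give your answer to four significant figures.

Relativistic velocity addition: u = (u' + v)/(1 + u'v/c²), with u' = −0.726c and v = 0.694c.
Numerator: −0.726 + 0.694 = −0.032. Denominator: 1 + (−0.726)(0.694) = 0.496156.
u = −0.032/0.496156 = −0.064496, so the speed is 0.06450c.

0.06450c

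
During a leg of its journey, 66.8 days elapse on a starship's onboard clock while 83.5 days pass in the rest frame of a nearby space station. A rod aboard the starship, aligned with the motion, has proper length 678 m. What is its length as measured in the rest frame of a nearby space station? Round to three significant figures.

γ = Δt/Δτ = 83.5/66.8 = 1.25.
The rod contracts by the same γ: 678 m / 1.25 = 542 m.

542 m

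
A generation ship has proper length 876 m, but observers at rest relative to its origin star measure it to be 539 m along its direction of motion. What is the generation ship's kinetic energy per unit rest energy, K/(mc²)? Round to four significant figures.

Length contraction gives γ = L₀/L = 876/539 = 1.62523.
K/(mc²) = γ − 1 = 1.62523 − 1 = 0.6252.

0.6252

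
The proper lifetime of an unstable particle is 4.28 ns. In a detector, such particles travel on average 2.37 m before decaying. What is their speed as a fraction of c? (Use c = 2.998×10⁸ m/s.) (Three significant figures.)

d = βγcτ ⇒ βγ = d/(cτ) = 2.370 m / (1.283144 m) = 1.847.
β = (βγ)/√(1+(βγ)²) = 1.847/√4.41141 = 0.879.

0.879c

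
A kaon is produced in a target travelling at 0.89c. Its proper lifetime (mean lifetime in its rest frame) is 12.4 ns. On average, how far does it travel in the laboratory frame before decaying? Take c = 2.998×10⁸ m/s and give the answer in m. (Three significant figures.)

7.26 m

With β = 0.89, γ = 1/√(1 − 0.89²) = 1/√0.2079 = 2.1932.
Lab-frame lifetime: Δt = γτ = 2.1932 × 12.4 ns = 27.196 ns.
Distance: d = vΔt = 0.89 × 2.998×10⁸ m/s × 2.7196×10^-8 s = 7.26 m.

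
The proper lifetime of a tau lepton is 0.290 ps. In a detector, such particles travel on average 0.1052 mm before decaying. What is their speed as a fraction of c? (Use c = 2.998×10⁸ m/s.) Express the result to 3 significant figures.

Lab distance = (lab lifetime)·v = γτ·βc, so βγ = d/(cτ) = 1.052×10^-4/(2.998×10⁸ × 2.900×10^-13) = 1.21.
With βγ = 1.21: γ² = 1 + (βγ)² = 2.4641, and β = (βγ)/γ = 1.21/1.56975 = 0.771.

0.771c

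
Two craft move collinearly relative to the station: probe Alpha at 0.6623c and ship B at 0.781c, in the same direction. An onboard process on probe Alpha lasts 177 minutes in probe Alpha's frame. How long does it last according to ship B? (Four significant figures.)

Speed of probe Alpha in ship B's frame: u = (v_A − v_B)/(1 − v_A v_B/c²) = (0.6623 − 0.781)/(1 − 0.6623×0.781) = −0.1187/0.4827437 = −0.24589; |u| = 0.24589c.
γ for this relative speed: γ = 1/√(1 − 0.0604619) = 1.0317.
Probe Alpha's interval is proper; time dilation gives Δt_B = γΔτ = 1.0317 × 177 minutes = 182.6 minutes.

182.6 minutes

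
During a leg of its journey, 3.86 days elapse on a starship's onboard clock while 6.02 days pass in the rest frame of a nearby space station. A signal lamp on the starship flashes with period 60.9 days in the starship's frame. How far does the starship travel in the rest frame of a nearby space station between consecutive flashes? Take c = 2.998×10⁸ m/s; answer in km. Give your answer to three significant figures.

1.89×10^12 km

γ = Δt/Δτ = 6.02/3.86 = 1.55959.
β = √(1 − 1/γ²) = 0.76738. Lab-frame period = γτ = 1.55959×60.9 days = 94.979 days. Distance = βc × γτ = 0.76738 × 2.998×10⁸ m/s × 8206185.6 s = 1.8879×10^15 m = 1.89×10^12 km.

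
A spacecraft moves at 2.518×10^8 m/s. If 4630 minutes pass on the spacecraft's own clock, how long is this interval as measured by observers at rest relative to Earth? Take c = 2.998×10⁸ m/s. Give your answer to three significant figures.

8530 minutes

β = v/c = (2.518×10^8 m/s)/(2.998×10⁸ m/s) = 0.839893.
With β = 0.839893, γ = 1/√(1 − 0.839893²) = 1/√0.2945797 = 1.8425.
The onboard clock measures proper time, so the interval in the rest frame of Earth is dilated: Δt = γ·Δτ = 1.8425 × 4630 minutes = 8530 minutes.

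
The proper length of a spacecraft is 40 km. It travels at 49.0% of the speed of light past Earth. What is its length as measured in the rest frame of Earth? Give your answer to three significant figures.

34.9 km

Lorentz factor: γ = (1 − 0.2401)^(−1/2) = 1.1472.
Along the direction of motion the measured length is L₀/γ = 40/1.1472 = 34.9 km.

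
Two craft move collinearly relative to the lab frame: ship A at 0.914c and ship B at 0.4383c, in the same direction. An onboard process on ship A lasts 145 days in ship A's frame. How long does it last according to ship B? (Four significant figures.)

Speed of ship A in ship B's frame: u = (v_A − v_B)/(1 − v_A v_B/c²) = (0.914 − 0.4383)/(1 − 0.914×0.4383) = 0.4757/0.5993938 = 0.79364; |u| = 0.79364c.
At |u| = 0.79364c, γ = (1 − 0.629864)^(−1/2) = 1.6437.
Ship A's interval is proper; time dilation gives Δt_B = γΔτ = 1.6437 × 145 days = 238.3 days.

238.3 days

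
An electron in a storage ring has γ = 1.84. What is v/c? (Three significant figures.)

β = √(1 − 1/γ²) = √(1 − 1/3.3856) = √0.704631 = 0.839.

0.839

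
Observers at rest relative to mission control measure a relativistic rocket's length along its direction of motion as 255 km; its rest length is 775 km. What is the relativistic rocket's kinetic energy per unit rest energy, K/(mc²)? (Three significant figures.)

2.04

Length contraction gives γ = L₀/L = 775/255 = 3.03922.
K/(mc²) = γ − 1 = 3.03922 − 1 = 2.04.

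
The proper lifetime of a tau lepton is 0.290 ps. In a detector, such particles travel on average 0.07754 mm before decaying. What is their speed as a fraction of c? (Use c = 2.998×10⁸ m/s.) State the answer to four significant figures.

0.6656c

Let x = d/(cτ) = 7.754×10^-5 m / (2.998×10⁸ m/s × 2.900×10^-13 s) = 0.89186. Since d = βγcτ, x = βγ = β/√(1−β²).
Solving: β² = x²/(1+x²) = 0.795414/1.795414 = 0.443025, so β = 0.6656.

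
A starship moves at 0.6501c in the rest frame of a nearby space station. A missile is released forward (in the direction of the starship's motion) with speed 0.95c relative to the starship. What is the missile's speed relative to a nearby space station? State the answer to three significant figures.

Relativistic velocity addition: u = (u' + v)/(1 + u'v/c²), with u' = 0.95c and v = 0.6501c.
Numerator: 0.95 + 0.6501 = 1.6001. Denominator: 1 + (0.95)(0.6501) = 1.617595.
u = 1.6001/1.617595 = 0.98918, so the speed is 0.989c.

0.989c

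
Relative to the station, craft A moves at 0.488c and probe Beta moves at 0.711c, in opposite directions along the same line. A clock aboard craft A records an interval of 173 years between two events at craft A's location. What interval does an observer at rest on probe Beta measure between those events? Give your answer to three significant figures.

Transform craft A's velocity into probe Beta's frame: (0.488 + 0.711)/(1 + 0.488·0.711) = 1.199/1.346968, so the relative speed is 0.89015c.
γ for this relative speed: γ = 1/√(1 − 0.792367) = 2.1946.
Craft A's interval is proper; time dilation gives Δt_B = γΔτ = 2.1946 × 173 years = 380 years.

380 years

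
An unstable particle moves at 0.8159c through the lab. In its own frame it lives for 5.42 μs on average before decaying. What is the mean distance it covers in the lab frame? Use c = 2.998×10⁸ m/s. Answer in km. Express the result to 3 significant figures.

With β = 0.8159, γ = 1/√(1 − 0.8159²) = 1/√0.33430719 = 1.7295.
Lab-frame lifetime: Δt = γτ = 1.7295 × 5.42 μs = 9.3739 μs.
Distance: d = vΔt = 0.8159 × 2.998×10⁸ m/s × 9.3739×10^-6 s = 2290 m = 2.29 km.

2.29 km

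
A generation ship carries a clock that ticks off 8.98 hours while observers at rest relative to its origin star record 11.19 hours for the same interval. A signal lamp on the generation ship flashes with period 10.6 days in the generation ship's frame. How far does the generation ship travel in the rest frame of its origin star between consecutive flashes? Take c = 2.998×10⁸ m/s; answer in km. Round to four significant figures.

γ = Δt/Δτ = 11.19/8.98 = 1.2461.
β = √(1 − 1/γ²) = 0.59665. Lab-frame period = γτ = 1.2461×10.6 days = 13.209 days. Distance = βc × γτ = 0.59665 × 2.998×10⁸ m/s × 1141257.6 s = 2.0414×10^14 m = 2.041×10^11 km.

2.041×10^11 km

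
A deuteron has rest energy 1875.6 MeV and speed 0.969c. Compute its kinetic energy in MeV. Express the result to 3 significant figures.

5720 MeV

With β = 0.969, γ = 1/√(1 − 0.969²) = 1/√0.061039 = 4.0476.
Kinetic energy: K = (γ − 1)mc² = (4.0476 − 1) × 1875.6 MeV = 3.0476 × 1875.6 = 5720 MeV.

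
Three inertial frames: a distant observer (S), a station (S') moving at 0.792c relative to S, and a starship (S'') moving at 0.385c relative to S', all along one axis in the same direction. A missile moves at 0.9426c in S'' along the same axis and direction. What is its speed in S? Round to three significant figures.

Apply u = (u'+v)/(1+u'v) twice. Missile in the station frame: (0.9426+0.385)/(1+0.9426·0.385) = 1.3276/1.362901 = 0.9741c.
That velocity, transformed to the rest frame of a distant observer: (0.9741+0.792)/(1+0.9741·0.792) = 1.7661/1.7714872 = 0.99696c.

0.997c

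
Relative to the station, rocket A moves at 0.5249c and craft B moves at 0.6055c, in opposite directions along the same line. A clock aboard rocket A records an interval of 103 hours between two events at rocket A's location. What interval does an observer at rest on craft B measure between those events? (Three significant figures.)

The velocity of rocket A relative to craft B is (0.5249 + 0.6055)c / (1 + 0.5249×0.6055) = 0.85778c; relative speed 0.85778c.
At |u| = 0.85778c, γ = (1 − 0.735787)^(−1/2) = 1.9455.
Rocket A's interval is proper; time dilation gives Δt_B = γΔτ = 1.9455 × 103 hours = 200 hours.

200 hours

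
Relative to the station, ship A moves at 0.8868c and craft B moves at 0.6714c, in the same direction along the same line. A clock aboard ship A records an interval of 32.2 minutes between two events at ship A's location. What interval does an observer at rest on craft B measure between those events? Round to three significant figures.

38.0 minutes

The velocity of ship A relative to craft B is (0.8868 − 0.6714)c / (1 − 0.8868×0.6714) = 0.53237c; relative speed 0.53237c.
γ for this relative speed: γ = 1/√(1 − 0.283418) = 1.1813.
The clock on ship A records proper time, so craft B measures Δt = γΔτ = 1.1813 × 32.2 = 38.0 minutes.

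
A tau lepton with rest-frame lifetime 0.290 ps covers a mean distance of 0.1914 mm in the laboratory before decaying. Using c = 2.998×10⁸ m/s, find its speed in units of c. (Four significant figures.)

Lab distance = (lab lifetime)·v = γτ·βc, so βγ = d/(cτ) = 1.914×10^-4/(2.998×10⁸ × 2.900×10^-13) = 2.2015.
With βγ = 2.2015: γ² = 1 + (βγ)² = 5.8466, and β = (βγ)/γ = 2.2015/2.41797 = 0.9105.

0.9105c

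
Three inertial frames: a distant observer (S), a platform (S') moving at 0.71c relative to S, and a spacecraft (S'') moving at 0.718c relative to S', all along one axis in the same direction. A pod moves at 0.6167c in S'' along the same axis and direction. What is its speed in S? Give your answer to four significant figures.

Compose velocities in two stages. Stage 1 (into S'): u₁ = (0.6167+0.718)/(1+0.6167×0.718) = 0.92508.
Stage 2 (into S): u = (0.92508+0.71)/(1+0.92508×0.71) = 0.98689, so the speed is 0.9869c.

0.9869c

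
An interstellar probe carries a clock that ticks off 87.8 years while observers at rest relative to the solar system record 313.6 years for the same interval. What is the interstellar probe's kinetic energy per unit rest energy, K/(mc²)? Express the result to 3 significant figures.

2.57

The time-dilation ratio gives γ = 313.6/87.8 = 3.57175.
K/(mc²) = γ − 1 = 3.57175 − 1 = 2.57.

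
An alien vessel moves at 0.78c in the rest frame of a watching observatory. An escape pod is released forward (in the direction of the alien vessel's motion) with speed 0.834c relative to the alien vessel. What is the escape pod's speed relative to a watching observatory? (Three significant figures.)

In units of c, u = (u' + v)/(1 + u'v) with u' = 0.834 and v = 0.78.
Numerator: 0.834 + 0.78 = 1.614. Denominator: 1 + (0.834)(0.78) = 1.65052.
u = 1.614/1.65052 = 0.97787, so the speed is 0.978c.

0.978c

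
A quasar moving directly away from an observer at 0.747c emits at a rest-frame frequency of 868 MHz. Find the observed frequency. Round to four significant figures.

Relativistic Doppler (source moving away): f_obs = f_src · √((1−β)/(1+β)).
With β = 0.747: factor = √(0.253/1.747) = 0.38055.
f_obs = 868 × 0.38055 = 330.3 MHz.

330.3 MHz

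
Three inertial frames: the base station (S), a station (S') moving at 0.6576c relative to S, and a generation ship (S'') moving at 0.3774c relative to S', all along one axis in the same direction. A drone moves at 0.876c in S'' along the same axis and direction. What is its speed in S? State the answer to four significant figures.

Apply u = (u'+v)/(1+u'v) twice. Drone in the station frame: (0.876+0.3774)/(1+0.876·0.3774) = 1.2534/1.3306024 = 0.94198c.
That velocity, transformed to the rest frame of the base station: (0.94198+0.6576)/(1+0.94198·0.6576) = 1.59958/1.619446048 = 0.98773c.

0.9877c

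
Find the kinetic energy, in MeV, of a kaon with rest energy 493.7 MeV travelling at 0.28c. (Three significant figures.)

20.6 MeV

γ = 1/√(1 − β²) = 1/√(1 − 0.0784) = 1/√0.9216 = 1/0.96 = 1.041667.
Kinetic energy: K = (γ − 1)mc² = (1.041667 − 1) × 493.7 MeV = 0.041667 × 493.7 = 20.6 MeV.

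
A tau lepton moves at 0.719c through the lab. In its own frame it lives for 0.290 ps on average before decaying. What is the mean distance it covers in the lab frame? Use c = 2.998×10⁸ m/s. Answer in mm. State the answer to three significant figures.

0.0899 mm

With β = 0.719, γ = 1/√(1 − 0.719²) = 1/√0.483039 = 1.4388.
Lab-frame lifetime: Δt = γτ = 1.4388 × 0.290 ps = 0.41725 ps.
Distance: d = vΔt = 0.719 × 2.998×10⁸ m/s × 4.1725×10^-13 s = 8.99×10^-5 m = 0.0899 mm.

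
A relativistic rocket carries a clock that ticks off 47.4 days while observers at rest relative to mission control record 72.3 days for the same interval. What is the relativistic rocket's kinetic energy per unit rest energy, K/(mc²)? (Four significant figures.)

From Δt = γΔτ: γ = 72.3/47.4 = 1.52532.
K/(mc²) = γ − 1 = 1.52532 − 1 = 0.5253.

0.5253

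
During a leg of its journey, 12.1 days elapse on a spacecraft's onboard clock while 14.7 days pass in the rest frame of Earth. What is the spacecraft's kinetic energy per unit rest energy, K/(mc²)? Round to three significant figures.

0.215

From Δt = γΔτ: γ = 14.7/12.1 = 1.21488.
K/(mc²) = γ − 1 = 1.21488 − 1 = 0.215.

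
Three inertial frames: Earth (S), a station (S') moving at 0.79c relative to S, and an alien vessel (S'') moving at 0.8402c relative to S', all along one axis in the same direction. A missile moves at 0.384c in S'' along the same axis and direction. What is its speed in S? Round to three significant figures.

0.991c

Compose velocities in two stages. Stage 1 (into S'): u₁ = (0.384+0.8402)/(1+0.384×0.8402) = 0.92558.
Stage 2 (into S): u = (0.92558+0.79)/(1+0.92558×0.79) = 0.99097, so the speed is 0.991c.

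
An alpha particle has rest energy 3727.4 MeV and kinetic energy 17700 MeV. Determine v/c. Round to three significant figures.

γ = 1 + K/(mc²) = 1 + 17700/3727.4 = 5.7486.
β = √(1 − 1/γ²) = √(1 − 0.0302605) = √0.9697395 = 0.985.

0.985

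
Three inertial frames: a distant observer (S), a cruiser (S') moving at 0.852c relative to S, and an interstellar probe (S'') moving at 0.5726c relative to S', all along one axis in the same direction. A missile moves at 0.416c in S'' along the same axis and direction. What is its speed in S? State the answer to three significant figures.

First combine the missile and interstellar probe (S''→S'): u₁ = (0.416 + 0.5726)/(1 + 0.416×0.5726) = 0.9886/1.2382016 = 0.79842.
Then combine with the cruiser (S'→S): u = (0.79842 + 0.852)/(1 + 0.79842×0.852) = 1.65042/1.68025384 = 0.98224.

0.982c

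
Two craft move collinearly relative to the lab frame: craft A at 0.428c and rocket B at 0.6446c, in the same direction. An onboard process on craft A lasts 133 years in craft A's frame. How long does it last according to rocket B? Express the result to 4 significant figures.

Speed of craft A in rocket B's frame: u = (v_A − v_B)/(1 − v_A v_B/c²) = (0.428 − 0.6446)/(1 − 0.428×0.6446) = −0.2166/0.7241112 = −0.29913; |u| = 0.29913c.
At |u| = 0.29913c, γ = (1 − 0.0894788)^(−1/2) = 1.048.
The clock on craft A records proper time, so rocket B measures Δt = γΔτ = 1.048 × 133 = 139.4 years.

139.4 years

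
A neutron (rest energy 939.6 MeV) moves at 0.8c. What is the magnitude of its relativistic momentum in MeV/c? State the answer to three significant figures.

Lorentz factor: γ = (1 − 0.64)^(−1/2) = 1.6667.
Momentum: p = γβ·mc = 1.6667 × 0.8 × 939.6 MeV/c = 1250 MeV/c.

1250 MeV/c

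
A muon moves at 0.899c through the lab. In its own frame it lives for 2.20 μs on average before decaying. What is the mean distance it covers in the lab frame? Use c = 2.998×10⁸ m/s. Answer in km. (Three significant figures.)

1.35 km

Lorentz factor: γ = (1 − 0.808201)^(−1/2) = 2.2834.
Lab-frame lifetime: Δt = γτ = 2.2834 × 2.20 μs = 5.0235 μs.
Distance: d = vΔt = 0.899 × 2.998×10⁸ m/s × 5.0235×10^-6 s = 1350 m = 1.35 km.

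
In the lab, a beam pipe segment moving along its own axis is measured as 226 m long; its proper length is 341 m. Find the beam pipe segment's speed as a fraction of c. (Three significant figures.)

0.749c

Length contraction gives γ = L₀/L = 341/226 = 1.5088.
β = √(1 − 1/γ²) = √0.560725 = 0.749.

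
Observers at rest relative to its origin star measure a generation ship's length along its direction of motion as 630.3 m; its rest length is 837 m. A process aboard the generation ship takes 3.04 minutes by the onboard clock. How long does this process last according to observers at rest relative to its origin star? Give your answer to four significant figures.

γ = L₀/L = 837/630.3 = 1.32794.
The same γ dilates the second interval: 1.32794 × 3.04 minutes = 4.037 minutes.

4.037 minutes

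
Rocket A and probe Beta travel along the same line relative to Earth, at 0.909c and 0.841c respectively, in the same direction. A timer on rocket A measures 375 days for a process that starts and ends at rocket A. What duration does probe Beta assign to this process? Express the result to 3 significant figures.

The velocity of rocket A relative to probe Beta is (0.909 − 0.841)c / (1 − 0.909×0.841) = 0.28871c; relative speed 0.28871c.
γ for this relative speed: γ = 1/√(1 − 0.0833535) = 1.0445.
Rocket A's interval is proper; time dilation gives Δt_B = γΔτ = 1.0445 × 375 days = 392 days.

392 days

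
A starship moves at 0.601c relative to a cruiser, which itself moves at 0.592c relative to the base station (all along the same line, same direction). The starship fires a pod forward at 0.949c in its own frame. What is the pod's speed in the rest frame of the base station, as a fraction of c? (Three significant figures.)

0.997c

Apply u = (u'+v)/(1+u'v) twice. Pod in the cruiser frame: (0.949+0.601)/(1+0.949·0.601) = 1.55/1.570349 = 0.98704c.
That velocity, transformed to the rest frame of the base station: (0.98704+0.592)/(1+0.98704·0.592) = 1.57904/1.58432768 = 0.99666c.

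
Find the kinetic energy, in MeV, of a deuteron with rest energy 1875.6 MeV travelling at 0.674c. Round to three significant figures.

Lorentz factor: γ = (1 − 0.454276)^(−1/2) = 1.35367.
Kinetic energy: K = (γ − 1)mc² = (1.35367 − 1) × 1875.6 MeV = 0.35367 × 1875.6 = 663 MeV.

663 MeV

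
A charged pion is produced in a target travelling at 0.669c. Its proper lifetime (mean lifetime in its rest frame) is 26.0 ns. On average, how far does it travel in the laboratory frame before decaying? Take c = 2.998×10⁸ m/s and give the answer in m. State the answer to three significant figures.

7.02 m

With β = 0.669, γ = 1/√(1 − 0.669²) = 1/√0.552439 = 1.3454.
Lab-frame lifetime: Δt = γτ = 1.3454 × 26.0 ns = 34.98 ns.
Distance: d = vΔt = 0.669 × 2.998×10⁸ m/s × 3.4980×10^-8 s = 7.02 m.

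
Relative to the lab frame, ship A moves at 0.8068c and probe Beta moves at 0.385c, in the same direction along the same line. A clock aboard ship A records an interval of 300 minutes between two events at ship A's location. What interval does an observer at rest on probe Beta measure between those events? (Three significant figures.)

The velocity of ship A relative to probe Beta is (0.8068 − 0.385)c / (1 − 0.8068×0.385) = 0.61185c; relative speed 0.61185c.
At |u| = 0.61185c, γ = (1 − 0.37436)^(−1/2) = 1.2643.
Ship A's interval is proper; time dilation gives Δt_B = γΔτ = 1.2643 × 300 minutes = 379 minutes.

379 minutes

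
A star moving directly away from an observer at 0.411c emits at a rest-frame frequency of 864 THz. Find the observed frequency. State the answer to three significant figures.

558 THz

Relativistic Doppler (source moving away): f_obs = f_src · √((1−β)/(1+β)).
With β = 0.411: factor = √(0.589/1.411) = 0.64609.
f_obs = 864 × 0.64609 = 558 THz.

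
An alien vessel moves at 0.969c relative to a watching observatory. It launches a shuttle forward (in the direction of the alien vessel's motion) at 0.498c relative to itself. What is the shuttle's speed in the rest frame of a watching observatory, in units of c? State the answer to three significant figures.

0.990c

In units of c, u = (u' + v)/(1 + u'v) with u' = 0.498 and v = 0.969.
Numerator: 0.498 + 0.969 = 1.467. Denominator: 1 + (0.498)(0.969) = 1.482562.
u = 1.467/1.482562 = 0.9895, so the speed is 0.990c.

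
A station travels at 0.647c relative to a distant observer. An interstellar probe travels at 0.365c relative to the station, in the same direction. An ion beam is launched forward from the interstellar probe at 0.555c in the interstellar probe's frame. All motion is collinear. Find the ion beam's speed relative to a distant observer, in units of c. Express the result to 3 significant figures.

Apply u = (u'+v)/(1+u'v) twice. Ion beam in the station frame: (0.555+0.365)/(1+0.555·0.365) = 0.92/1.202575 = 0.76503c.
That velocity, transformed to the rest frame of a distant observer: (0.76503+0.647)/(1+0.76503·0.647) = 1.41203/1.49497441 = 0.94452c.

0.945c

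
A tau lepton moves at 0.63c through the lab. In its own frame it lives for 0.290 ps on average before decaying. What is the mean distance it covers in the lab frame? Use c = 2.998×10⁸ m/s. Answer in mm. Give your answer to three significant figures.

Lorentz factor: γ = (1 − 0.3969)^(−1/2) = 1.2877.
Lab-frame lifetime: Δt = γτ = 1.2877 × 0.290 ps = 0.37343 ps.
Distance: d = vΔt = 0.63 × 2.998×10⁸ m/s × 3.7343×10^-13 s = 7.05×10^-5 m = 0.0705 mm.

0.0705 mm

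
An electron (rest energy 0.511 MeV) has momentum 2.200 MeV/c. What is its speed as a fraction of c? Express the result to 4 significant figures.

0.9741c

pc/(mc²) = 2.200/0.511 = 4.3053 = βγ = β/√(1−β²).
So β² = x²/(1 + x²) with x = 4.3053: x² = 18.5356, β² = 18.5356/19.5356 = 0.948811, β = 0.9741.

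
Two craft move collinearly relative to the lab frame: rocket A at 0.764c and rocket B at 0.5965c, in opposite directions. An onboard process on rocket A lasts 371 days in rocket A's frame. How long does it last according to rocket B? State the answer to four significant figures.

Speed of rocket A in rocket B's frame: u = (v_A + v_B)/(1 + v_A v_B/c²) = (0.764 + 0.5965)/(1 + 0.764×0.5965) = 1.3605/1.455726 = 0.93459; |u| = 0.93459c.
At |u| = 0.93459c, γ = (1 − 0.873458)^(−1/2) = 2.8111.
The clock on rocket A records proper time, so rocket B measures Δt = γΔτ = 2.8111 × 371 = 1043 days.

1043 days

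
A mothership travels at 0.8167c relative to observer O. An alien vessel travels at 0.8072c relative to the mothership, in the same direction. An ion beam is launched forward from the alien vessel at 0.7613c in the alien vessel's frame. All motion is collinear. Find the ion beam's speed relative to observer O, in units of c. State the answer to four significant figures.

0.9971c

First combine the ion beam and alien vessel (S''→S'): u₁ = (0.7613 + 0.8072)/(1 + 0.7613×0.8072) = 1.5685/1.61452136 = 0.9715.
Then combine with the mothership (S'→S): u = (0.9715 + 0.8167)/(1 + 0.9715×0.8167) = 1.7882/1.79342405 = 0.99709.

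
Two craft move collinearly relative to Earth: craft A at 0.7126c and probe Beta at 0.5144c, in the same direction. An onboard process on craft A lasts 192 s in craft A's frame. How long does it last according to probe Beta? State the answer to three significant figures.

202 s

Speed of craft A in probe Beta's frame: u = (v_A − v_B)/(1 − v_A v_B/c²) = (0.7126 − 0.5144)/(1 − 0.7126×0.5144) = 0.1982/0.63343856 = 0.3129; |u| = 0.3129c.
γ for this relative speed: γ = 1/√(1 − 0.0979064) = 1.0529.
Craft A's interval is proper; time dilation gives Δt_B = γΔτ = 1.0529 × 192 s = 202 s.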